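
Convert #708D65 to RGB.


70 → 112 (R)
8D → 141 (G)
65 → 101 (B)
= RGB(112, 141, 101)


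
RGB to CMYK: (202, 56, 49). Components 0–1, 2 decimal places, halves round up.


R'=202/255≈0.7922, G'=56/255≈0.2196, B'=49/255≈0.1922
K = 1 - max(R',G',B') = 1 - 202/255 = 53/255 = 0.20784… → 0.21
(1-R'-K)/(1-K) simplifies to (max-R)/max with max = 202:
C = (202-202)/202 = 0/202 = 0 → 0.00
M = (202-56)/202 = 146/202 = 0.72277… → 0.72
Y = (202-49)/202 = 153/202 = 0.75742… → 0.76
= CMYK(0.00, 0.72, 0.76, 0.21)


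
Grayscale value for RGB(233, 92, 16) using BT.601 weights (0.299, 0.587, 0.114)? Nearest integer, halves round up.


Gray = 0.299×R + 0.587×G + 0.114×B
Gray = 0.299×233 + 0.587×92 + 0.114×16
Gray = 69.667 + 54.004 + 1.824
Gray = 125.495 → round half up → 125
Gray = 125


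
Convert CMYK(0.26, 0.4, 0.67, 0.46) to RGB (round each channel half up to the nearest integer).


R = 255 × (1-C) × (1-K) = 255 × 0.74 × 0.54 = 101.898 → 102
G = 255 × (1-M) × (1-K) = 255 × 0.60 × 0.54 = 82.62 → 83
B = 255 × (1-Y) × (1-K) = 255 × 0.33 × 0.54 = 45.441 → 45
= RGB(102, 83, 45)


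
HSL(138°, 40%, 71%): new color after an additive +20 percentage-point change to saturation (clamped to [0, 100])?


Original S = 40%
Adjustment = +20 percentage points
New S = 40 + (20) = 60
Clamp to [0, 100] → 60
= HSL(138°, 60%, 71%)


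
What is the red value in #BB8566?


Color: #BB8566
R = BB = 187
G = 85 = 133
B = 66 = 102
Red = 187


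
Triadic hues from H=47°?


Triadic: equally spaced at 120° intervals
H1 = 47°
H2 = (47 + 120) mod 360 = 167°
H3 = (47 + 240) mod 360 = 287°
Triadic = 47°, 167°, 287°


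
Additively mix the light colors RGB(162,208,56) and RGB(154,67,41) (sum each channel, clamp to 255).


Additive: each channel = min(255, C₁+C₂)
R: 162+154 = 316 → 255
G: 208+67 = 275 → 255
B: 56+41 = 97 → 97
= RGB(255, 255, 97)


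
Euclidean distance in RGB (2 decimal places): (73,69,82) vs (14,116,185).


d = √[(R₁-R₂)² + (G₁-G₂)² + (B₁-B₂)²]
d = √[(73-14)² + (69-116)² + (82-185)²]
d = √[3481 + 2209 + 10609]
d = √16299
d ≈ 127.67


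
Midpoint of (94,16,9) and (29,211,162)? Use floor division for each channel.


Midpoint: each channel = ⌊(C₁+C₂)/2⌋
R: ⌊(94+29)/2⌋ = 61
G: ⌊(16+211)/2⌋ = 113
B: ⌊(9+162)/2⌋ = 85
= RGB(61, 113, 85)


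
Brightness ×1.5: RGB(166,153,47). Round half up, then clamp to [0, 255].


Multiply each channel by 1.5, round half up, clamp to [0, 255]
R: 166×1.5 = 249
G: 153×1.5 = 229.5 → round → 230
B: 47×1.5 = 70.5 → round → 71
= RGB(249, 230, 71)


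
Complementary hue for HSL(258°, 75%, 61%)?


Complement = opposite side of color wheel = hue + 180°
H' = (258 + 180) mod 360 = 78°
S and L unchanged.
= HSL(78°, 75%, 61%)


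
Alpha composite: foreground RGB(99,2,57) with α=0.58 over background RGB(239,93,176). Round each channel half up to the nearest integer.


C = α×F + (1-α)×B, with 1-α = 0.42
R: 0.58×99 + 0.42×239 = 57.42 + 100.38 = 157.80 → 158
G: 0.58×2 + 0.42×93 = 1.16 + 39.06 = 40.22 → 40
B: 0.58×57 + 0.42×176 = 33.06 + 73.92 = 106.98 → 107
= RGB(158, 40, 107)


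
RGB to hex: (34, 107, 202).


R = 34 → 22 (hex)
G = 107 → 6B (hex)
B = 202 → CA (hex)
Hex = #226BCA


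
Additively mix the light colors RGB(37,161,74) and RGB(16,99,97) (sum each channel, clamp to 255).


Additive: each channel = min(255, C₁+C₂)
R: 37+16 = 53 → 53
G: 161+99 = 260 → 255
B: 74+97 = 171 → 171
= RGB(53, 255, 171)


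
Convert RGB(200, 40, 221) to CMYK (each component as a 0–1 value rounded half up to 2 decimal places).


R'=200/255≈0.7843, G'=40/255≈0.1569, B'=221/255≈0.8667
K = 1 - max(R',G',B') = 1 - 221/255 = 34/255 = 0.13333… → 0.13
(1-R'-K)/(1-K) simplifies to (max-R)/max with max = 221:
C = (221-200)/221 = 21/221 = 0.09502… → 0.10
M = (221-40)/221 = 181/221 = 0.81900… → 0.82
Y = (221-221)/221 = 0/221 = 0 → 0.00
= CMYK(0.10, 0.82, 0.00, 0.13)


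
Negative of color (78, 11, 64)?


Invert: (255-R, 255-G, 255-B)
R: 255-78 = 177
G: 255-11 = 244
B: 255-64 = 191
= RGB(177, 244, 191)


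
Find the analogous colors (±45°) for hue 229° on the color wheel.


Base hue: 229°
Left analog: (229 - 45) mod 360 = 184°
Right analog: (229 + 45) mod 360 = 274°
Analogous hues = 184° and 274°


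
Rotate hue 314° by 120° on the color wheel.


New hue = (H + rotation) mod 360
New hue = (314 + 120) mod 360
= 434 mod 360
= 74°


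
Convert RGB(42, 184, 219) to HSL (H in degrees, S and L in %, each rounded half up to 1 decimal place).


Normalize: R'=42/255≈0.1647, G'=184/255≈0.7216, B'=219/255≈0.8588
Max=219/255, Min=42/255, Δ=Max-Min=177/255
L = (Max+Min)/2 = (219+42)/510 = 261/510 = 0.51176… → L = 51.2%
L > 0.5 → S = Δ/(2-Max-Min) = 177/(510-219-42) = 177/249 = 0.71084… → S = 71.1%
(the 1/255 factors cancel in S and H, so raw channel differences can be used)
Max is B' → H = 60 × ((R-G)/Δ + 4) = 60 × ((42-184)/177 + 4)
  -142/177 + 4 = -0.8022… + 4 = 3.1977…
  H = 60 × 3.1977… = 191.864…° → H = 191.9°
= HSL(191.9°, 71.1%, 51.2%)


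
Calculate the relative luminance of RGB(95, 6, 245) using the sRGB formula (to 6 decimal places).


Linearize each channel (sRGB transfer function): c = v/255; c_lin = c/12.92 if c ≤ 0.04045, else ((c+0.055)/1.055)^2.4
  R: 95/255 ≈ 0.372549 > 0.04045 → ((0.372549+0.055)/1.055)^2.4 ≈ 0.114435
  G: 6/255 ≈ 0.023529 ≤ 0.04045 → 0.023529/12.92 ≈ 0.001821
  B: 245/255 ≈ 0.960784 > 0.04045 → ((0.960784+0.055)/1.055)^2.4 ≈ 0.913099
R_lin = 0.114435, G_lin = 0.001821, B_lin = 0.913099
L = 0.2126×R + 0.7152×G + 0.0722×B
L = 0.2126×0.114435 + 0.7152×0.001821 + 0.0722×0.913099
L ≈ 0.091557


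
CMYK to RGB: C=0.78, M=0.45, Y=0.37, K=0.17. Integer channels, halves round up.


R = 255 × (1-C) × (1-K) = 255 × 0.22 × 0.83 = 46.563 → 47
G = 255 × (1-M) × (1-K) = 255 × 0.55 × 0.83 = 116.4075 → 116
B = 255 × (1-Y) × (1-K) = 255 × 0.63 × 0.83 = 133.3395 → 133
= RGB(47, 116, 133)


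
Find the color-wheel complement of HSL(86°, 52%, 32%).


Complement = opposite side of color wheel = hue + 180°
H' = (86 + 180) mod 360 = 266°
S and L unchanged.
= HSL(266°, 52%, 32%)


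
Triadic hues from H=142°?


Triadic: equally spaced at 120° intervals
H1 = 142°
H2 = (142 + 120) mod 360 = 262°
H3 = (142 + 240) mod 360 = 22°
Triadic = 142°, 262°, 22°


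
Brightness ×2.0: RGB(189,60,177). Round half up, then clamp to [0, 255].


Multiply each channel by 2.0, round half up, clamp to [0, 255]
R: 189×2.0 = 378 → clamp → 255
G: 60×2.0 = 120
B: 177×2.0 = 354 → clamp → 255
= RGB(255, 120, 255)


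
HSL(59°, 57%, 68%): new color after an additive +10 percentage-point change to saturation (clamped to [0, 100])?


Original S = 57%
Adjustment = +10 percentage points
New S = 57 + (10) = 67
Clamp to [0, 100] → 67
= HSL(59°, 67%, 68%)


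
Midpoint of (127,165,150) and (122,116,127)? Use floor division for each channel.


Midpoint: each channel = ⌊(C₁+C₂)/2⌋
R: ⌊(127+122)/2⌋ = 124
G: ⌊(165+116)/2⌋ = 140
B: ⌊(150+127)/2⌋ = 138
= RGB(124, 140, 138)


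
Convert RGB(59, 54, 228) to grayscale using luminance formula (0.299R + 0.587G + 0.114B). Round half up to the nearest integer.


Gray = 0.299×R + 0.587×G + 0.114×B
Gray = 0.299×59 + 0.587×54 + 0.114×228
Gray = 17.641 + 31.698 + 25.992
Gray = 75.331 → round half up → 75
Gray = 75


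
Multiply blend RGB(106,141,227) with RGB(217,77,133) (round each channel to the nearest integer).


Multiply: C = A×B/255, rounded to nearest integer
R: 106×217/255 = 23002/255 ≈ 90.204 → 90
G: 141×77/255 = 10857/255 ≈ 42.576 → 43
B: 227×133/255 = 30191/255 ≈ 118.396 → 118
= RGB(90, 43, 118)


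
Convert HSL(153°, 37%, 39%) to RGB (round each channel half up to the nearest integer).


H=153°, S=0.37, L=0.39
C = (1-|2L-1|)×S = (1-|-0.22|)×0.37 = 0.2886
H' = H/60 = 153/60 ≈ 2.5500; X = C×(1-|H' mod 2 - 1|) = 0.15873
m = L - C/2 = 0.39 - 0.1443 = 0.2457
Sector ⌊H'⌋ = 2 → (R',G',B') = (0.0, 0.2886, 0.15873)
RGB = ((R'+m)×255, (G'+m)×255, (B'+m)×255) = (62.6535, 136.2465, 103.12965)
Round half up → RGB(63, 136, 103)


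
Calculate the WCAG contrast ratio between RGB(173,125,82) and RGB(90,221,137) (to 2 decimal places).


Linearize each sRGB channel c=v/255: c/12.92 if c ≤ 0.04045 else ((c+0.055)/1.055)^2.4
L = 0.2126×R_lin + 0.7152×G_lin + 0.0722×B_lin
Color 1 (173,125,82):
  R=173: 173/255≈0.6784 > 0.04045 → ((0.6784+0.055)/1.055)^2.4 ≈ 0.41789
  G=125: 125/255≈0.4902 > 0.04045 → ((0.4902+0.055)/1.055)^2.4 ≈ 0.20508
  B=82: 82/255≈0.3216 > 0.04045 → ((0.3216+0.055)/1.055)^2.4 ≈ 0.08438
  L1 = 0.2126×0.41789 + 0.7152×0.20508 + 0.0722×0.08438 ≈ 0.24161
Color 2 (90,221,137):
  R=90: 90/255≈0.3529 > 0.04045 → ((0.3529+0.055)/1.055)^2.4 ≈ 0.10224
  G=221: 221/255≈0.8667 > 0.04045 → ((0.8667+0.055)/1.055)^2.4 ≈ 0.72306
  B=137: 137/255≈0.5373 > 0.04045 → ((0.5373+0.055)/1.055)^2.4 ≈ 0.25016
  L2 = 0.2126×0.10224 + 0.7152×0.72306 + 0.0722×0.25016 ≈ 0.55693
Lighter = 0.55693, Darker = 0.24161
Ratio = (L_lighter + 0.05) / (L_darker + 0.05)
Ratio = (0.55693 + 0.05) / (0.24161 + 0.05) = 0.60693 / 0.29161 ≈ 2.0813
Ratio ≈ 2.08:1


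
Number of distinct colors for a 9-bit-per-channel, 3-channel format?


Total bits = 9 bits/channel × 3 channels = 27 bits
Distinct colors = 2^27
= 134,217,728 colors


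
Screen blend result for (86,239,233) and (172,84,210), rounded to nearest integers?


Screen: C = 255 - (255-A)×(255-B)/255, rounded to nearest integer
R: 255 - (255-86)×(255-172)/255 = 255 - 14027/255 ≈ 255 - 55.008 = 199.992 → 200
G: 255 - (255-239)×(255-84)/255 = 255 - 2736/255 ≈ 255 - 10.729 = 244.271 → 244
B: 255 - (255-233)×(255-210)/255 = 255 - 990/255 ≈ 255 - 3.882 = 251.118 → 251
= RGB(200, 244, 251)


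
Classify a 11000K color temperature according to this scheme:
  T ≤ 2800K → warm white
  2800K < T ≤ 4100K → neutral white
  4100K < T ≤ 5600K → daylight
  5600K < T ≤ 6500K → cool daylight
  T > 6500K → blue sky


Temperature: 11000K
11000K > 6500K → blue sky
Classification: blue sky


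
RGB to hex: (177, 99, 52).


R = 177 → B1 (hex)
G = 99 → 63 (hex)
B = 52 → 34 (hex)
Hex = #B16334


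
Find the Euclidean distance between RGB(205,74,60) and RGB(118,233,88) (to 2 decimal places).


d = √[(R₁-R₂)² + (G₁-G₂)² + (B₁-B₂)²]
d = √[(205-118)² + (74-233)² + (60-88)²]
d = √[7569 + 25281 + 784]
d = √33634
d ≈ 183.40


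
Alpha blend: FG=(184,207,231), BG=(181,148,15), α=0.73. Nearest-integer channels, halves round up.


C = α×F + (1-α)×B, with 1-α = 0.27
R: 0.73×184 + 0.27×181 = 134.32 + 48.87 = 183.19 → 183
G: 0.73×207 + 0.27×148 = 151.11 + 39.96 = 191.07 → 191
B: 0.73×231 + 0.27×15 = 168.63 + 4.05 = 172.68 → 173
= RGB(183, 191, 173)


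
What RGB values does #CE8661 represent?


CE → 206 (R)
86 → 134 (G)
61 → 97 (B)
= RGB(206, 134, 97)


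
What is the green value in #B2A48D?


Color: #B2A48D
R = B2 = 178
G = A4 = 164
B = 8D = 141
Green = 164


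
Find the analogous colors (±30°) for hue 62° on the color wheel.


Base hue: 62°
Left analog: (62 - 30) mod 360 = 32°
Right analog: (62 + 30) mod 360 = 92°
Analogous hues = 32° and 92°


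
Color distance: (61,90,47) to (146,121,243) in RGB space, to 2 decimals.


d = √[(R₁-R₂)² + (G₁-G₂)² + (B₁-B₂)²]
d = √[(61-146)² + (90-121)² + (47-243)²]
d = √[7225 + 961 + 38416]
d = √46602
d ≈ 215.87


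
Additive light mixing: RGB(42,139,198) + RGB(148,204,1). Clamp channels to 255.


Additive: each channel = min(255, C₁+C₂)
R: 42+148 = 190 → 190
G: 139+204 = 343 → 255
B: 198+1 = 199 → 199
= RGB(190, 255, 199)


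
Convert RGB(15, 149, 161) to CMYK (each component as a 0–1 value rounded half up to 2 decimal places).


R'=15/255≈0.0588, G'=149/255≈0.5843, B'=161/255≈0.6314
K = 1 - max(R',G',B') = 1 - 161/255 = 94/255 = 0.36862… → 0.37
(1-R'-K)/(1-K) simplifies to (max-R)/max with max = 161:
C = (161-15)/161 = 146/161 = 0.90683… → 0.91
M = (161-149)/161 = 12/161 = 0.07453… → 0.07
Y = (161-161)/161 = 0/161 = 0 → 0.00
= CMYK(0.91, 0.07, 0.00, 0.37)


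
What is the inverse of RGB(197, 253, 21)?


Invert: (255-R, 255-G, 255-B)
R: 255-197 = 58
G: 255-253 = 2
B: 255-21 = 234
= RGB(58, 2, 234)


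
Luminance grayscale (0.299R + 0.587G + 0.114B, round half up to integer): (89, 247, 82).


Gray = 0.299×R + 0.587×G + 0.114×B
Gray = 0.299×89 + 0.587×247 + 0.114×82
Gray = 26.611 + 144.989 + 9.348
Gray = 180.948 → round half up → 181
Gray = 181


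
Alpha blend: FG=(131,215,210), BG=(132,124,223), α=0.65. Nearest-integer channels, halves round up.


C = α×F + (1-α)×B, with 1-α = 0.35
R: 0.65×131 + 0.35×132 = 85.15 + 46.20 = 131.35 → 131
G: 0.65×215 + 0.35×124 = 139.75 + 43.40 = 183.15 → 183
B: 0.65×210 + 0.35×223 = 136.50 + 78.05 = 214.55 → 215
= RGB(131, 183, 215)


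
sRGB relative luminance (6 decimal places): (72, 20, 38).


Linearize each channel (sRGB transfer function): c = v/255; c_lin = c/12.92 if c ≤ 0.04045, else ((c+0.055)/1.055)^2.4
  R: 72/255 ≈ 0.282353 > 0.04045 → ((0.282353+0.055)/1.055)^2.4 ≈ 0.064803
  G: 20/255 ≈ 0.078431 > 0.04045 → ((0.078431+0.055)/1.055)^2.4 ≈ 0.006995
  B: 38/255 ≈ 0.149020 > 0.04045 → ((0.149020+0.055)/1.055)^2.4 ≈ 0.019382
R_lin = 0.064803, G_lin = 0.006995, B_lin = 0.019382
L = 0.2126×R + 0.7152×G + 0.0722×B
L = 0.2126×0.064803 + 0.7152×0.006995 + 0.0722×0.019382
L ≈ 0.020180


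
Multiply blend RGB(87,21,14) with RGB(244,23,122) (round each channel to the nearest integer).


Multiply: C = A×B/255, rounded to nearest integer
R: 87×244/255 = 21228/255 ≈ 83.247 → 83
G: 21×23/255 = 483/255 ≈ 1.894 → 2
B: 14×122/255 = 1708/255 ≈ 6.698 → 7
= RGB(83, 2, 7)


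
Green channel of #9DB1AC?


Color: #9DB1AC
R = 9D = 157
G = B1 = 177
B = AC = 172
Green = 177


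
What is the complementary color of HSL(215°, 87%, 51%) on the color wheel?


Complement = opposite side of color wheel = hue + 180°
H' = (215 + 180) mod 360 = 35°
S and L unchanged.
= HSL(35°, 87%, 51%)


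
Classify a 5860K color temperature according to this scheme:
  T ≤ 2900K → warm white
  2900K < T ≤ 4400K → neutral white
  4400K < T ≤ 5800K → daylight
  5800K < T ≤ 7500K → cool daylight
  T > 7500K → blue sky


Temperature: 5860K
5800K < 5860K ≤ 7500K → cool daylight
Classification: cool daylight


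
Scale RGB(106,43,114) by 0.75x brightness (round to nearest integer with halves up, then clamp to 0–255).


Multiply each channel by 0.75, round half up, clamp to [0, 255]
R: 106×0.75 = 79.5 → round → 80
G: 43×0.75 = 32.25 → round → 32
B: 114×0.75 = 85.5 → round → 86
= RGB(80, 32, 86)


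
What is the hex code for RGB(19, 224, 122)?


R = 19 → 13 (hex)
G = 224 → E0 (hex)
B = 122 → 7A (hex)
Hex = #13E07A


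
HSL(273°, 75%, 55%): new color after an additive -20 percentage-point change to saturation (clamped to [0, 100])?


Original S = 75%
Adjustment = -20 percentage points
New S = 75 + (-20) = 55
Clamp to [0, 100] → 55
= HSL(273°, 55%, 55%)


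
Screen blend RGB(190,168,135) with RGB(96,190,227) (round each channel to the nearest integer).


Screen: C = 255 - (255-A)×(255-B)/255, rounded to nearest integer
R: 255 - (255-190)×(255-96)/255 = 255 - 10335/255 ≈ 255 - 40.529 = 214.471 → 214
G: 255 - (255-168)×(255-190)/255 = 255 - 5655/255 ≈ 255 - 22.176 = 232.824 → 233
B: 255 - (255-135)×(255-227)/255 = 255 - 3360/255 ≈ 255 - 13.176 = 241.824 → 242
= RGB(214, 233, 242)


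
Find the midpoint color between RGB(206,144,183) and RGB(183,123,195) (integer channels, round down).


Midpoint: each channel = ⌊(C₁+C₂)/2⌋
R: ⌊(206+183)/2⌋ = 194
G: ⌊(144+123)/2⌋ = 133
B: ⌊(183+195)/2⌋ = 189
= RGB(194, 133, 189)


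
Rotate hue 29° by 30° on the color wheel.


New hue = (H + rotation) mod 360
New hue = (29 + 30) mod 360
= 59 mod 360
= 59°


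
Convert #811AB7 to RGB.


81 → 129 (R)
1A → 26 (G)
B7 → 183 (B)
= RGB(129, 26, 183)


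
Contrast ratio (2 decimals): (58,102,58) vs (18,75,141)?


Linearize each sRGB channel c=v/255: c/12.92 if c ≤ 0.04045 else ((c+0.055)/1.055)^2.4
L = 0.2126×R_lin + 0.7152×G_lin + 0.0722×B_lin
Color 1 (58,102,58):
  R=58: 58/255≈0.2275 > 0.04045 → ((0.2275+0.055)/1.055)^2.4 ≈ 0.04231
  G=102: 102/255≈0.4000 > 0.04045 → ((0.4000+0.055)/1.055)^2.4 ≈ 0.13287
  B=58: 58/255≈0.2275 > 0.04045 → ((0.2275+0.055)/1.055)^2.4 ≈ 0.04231
  L1 = 0.2126×0.04231 + 0.7152×0.13287 + 0.0722×0.04231 ≈ 0.10708
Color 2 (18,75,141):
  R=18: 18/255≈0.0706 > 0.04045 → ((0.0706+0.055)/1.055)^2.4 ≈ 0.00605
  G=75: 75/255≈0.2941 > 0.04045 → ((0.2941+0.055)/1.055)^2.4 ≈ 0.07036
  B=141: 141/255≈0.5529 > 0.04045 → ((0.5529+0.055)/1.055)^2.4 ≈ 0.26636
  L2 = 0.2126×0.00605 + 0.7152×0.07036 + 0.0722×0.26636 ≈ 0.07084
Lighter = 0.10708, Darker = 0.07084
Ratio = (L_lighter + 0.05) / (L_darker + 0.05)
Ratio = (0.10708 + 0.05) / (0.07084 + 0.05) = 0.15708 / 0.12084 ≈ 1.2999
Ratio ≈ 1.30:1


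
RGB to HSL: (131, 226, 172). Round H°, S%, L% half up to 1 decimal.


Normalize: R'=131/255≈0.5137, G'=226/255≈0.8863, B'=172/255≈0.6745
Max=226/255, Min=131/255, Δ=Max-Min=95/255
L = (Max+Min)/2 = (226+131)/510 = 357/510 = 0.7 → L = 70.0%
L > 0.5 → S = Δ/(2-Max-Min) = 95/(510-226-131) = 95/153 = 0.62091… → S = 62.1%
(the 1/255 factors cancel in S and H, so raw channel differences can be used)
Max is G' → H = 60 × ((B-R)/Δ + 2) = 60 × ((172-131)/95 + 2)
  41/95 + 2 = 0.4315… + 2 = 2.4315…
  H = 60 × 2.4315… = 145.894…° → H = 145.9°
= HSL(145.9°, 62.1%, 70.0%)


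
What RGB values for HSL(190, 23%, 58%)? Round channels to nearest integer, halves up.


H=190°, S=0.23, L=0.58
C = (1-|2L-1|)×S = (1-|0.16|)×0.23 = 0.1932
H' = H/60 = 190/60 ≈ 3.1667; X = C×(1-|H' mod 2 - 1|) = 0.161
m = L - C/2 = 0.58 - 0.0966 = 0.4834
Sector ⌊H'⌋ = 3 → (R',G',B') = (0.0, 0.161, 0.1932)
RGB = ((R'+m)×255, (G'+m)×255, (B'+m)×255) = (123.267, 164.322, 172.533)
Round half up → RGB(123, 164, 173)


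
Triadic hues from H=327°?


Triadic: equally spaced at 120° intervals
H1 = 327°
H2 = (327 + 120) mod 360 = 87°
H3 = (327 + 240) mod 360 = 207°
Triadic = 327°, 87°, 207°


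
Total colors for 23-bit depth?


Colors = 2^bits = 2^23
= 8,388,608 colors


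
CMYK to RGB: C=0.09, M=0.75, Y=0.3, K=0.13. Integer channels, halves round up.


R = 255 × (1-C) × (1-K) = 255 × 0.91 × 0.87 = 201.8835 → 202
G = 255 × (1-M) × (1-K) = 255 × 0.25 × 0.87 = 55.4625 → 55
B = 255 × (1-Y) × (1-K) = 255 × 0.70 × 0.87 = 155.295 → 155
= RGB(202, 55, 155)


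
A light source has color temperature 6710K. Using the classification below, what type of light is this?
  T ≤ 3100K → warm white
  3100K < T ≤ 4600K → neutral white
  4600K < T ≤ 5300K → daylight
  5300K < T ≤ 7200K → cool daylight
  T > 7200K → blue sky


Temperature: 6710K
5300K < 6710K ≤ 7200K → cool daylight
Classification: cool daylight


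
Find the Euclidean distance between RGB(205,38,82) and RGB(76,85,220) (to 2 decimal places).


d = √[(R₁-R₂)² + (G₁-G₂)² + (B₁-B₂)²]
d = √[(205-76)² + (38-85)² + (82-220)²]
d = √[16641 + 2209 + 19044]
d = √37894
d ≈ 194.66


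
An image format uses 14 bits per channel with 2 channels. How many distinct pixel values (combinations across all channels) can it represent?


Total bits = 14 bits/channel × 2 channels = 28 bits
Distinct pixel values = 2^28
= 268,435,456 pixel values


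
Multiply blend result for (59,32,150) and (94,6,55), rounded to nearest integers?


Multiply: C = A×B/255, rounded to nearest integer
R: 59×94/255 = 5546/255 ≈ 21.749 → 22
G: 32×6/255 = 192/255 ≈ 0.753 → 1
B: 150×55/255 = 8250/255 ≈ 32.353 → 32
= RGB(22, 1, 32)


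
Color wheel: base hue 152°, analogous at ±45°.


Base hue: 152°
Left analog: (152 - 45) mod 360 = 107°
Right analog: (152 + 45) mod 360 = 197°
Analogous hues = 107° and 197°


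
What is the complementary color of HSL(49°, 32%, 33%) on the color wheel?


Complement = opposite side of color wheel = hue + 180°
H' = (49 + 180) mod 360 = 229°
S and L unchanged.
= HSL(229°, 32%, 33%)


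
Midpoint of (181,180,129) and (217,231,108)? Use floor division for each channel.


Midpoint: each channel = ⌊(C₁+C₂)/2⌋
R: ⌊(181+217)/2⌋ = 199
G: ⌊(180+231)/2⌋ = 205
B: ⌊(129+108)/2⌋ = 118
= RGB(199, 205, 118)


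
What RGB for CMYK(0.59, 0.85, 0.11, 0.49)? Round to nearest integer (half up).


R = 255 × (1-C) × (1-K) = 255 × 0.41 × 0.51 = 53.3205 → 53
G = 255 × (1-M) × (1-K) = 255 × 0.15 × 0.51 = 19.5075 → 20
B = 255 × (1-Y) × (1-K) = 255 × 0.89 × 0.51 = 115.7445 → 116
= RGB(53, 20, 116)


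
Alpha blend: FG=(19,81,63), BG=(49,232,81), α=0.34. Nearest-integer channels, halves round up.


C = α×F + (1-α)×B, with 1-α = 0.66
R: 0.34×19 + 0.66×49 = 6.46 + 32.34 = 38.80 → 39
G: 0.34×81 + 0.66×232 = 27.54 + 153.12 = 180.66 → 181
B: 0.34×63 + 0.66×81 = 21.42 + 53.46 = 74.88 → 75
= RGB(39, 181, 75)


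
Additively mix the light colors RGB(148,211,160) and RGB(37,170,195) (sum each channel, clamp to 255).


Additive: each channel = min(255, C₁+C₂)
R: 148+37 = 185 → 185
G: 211+170 = 381 → 255
B: 160+195 = 355 → 255
= RGB(185, 255, 255)


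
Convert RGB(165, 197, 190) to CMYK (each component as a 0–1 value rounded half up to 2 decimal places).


R'=165/255≈0.6471, G'=197/255≈0.7725, B'=190/255≈0.7451
K = 1 - max(R',G',B') = 1 - 197/255 = 58/255 = 0.22745… → 0.23
(1-R'-K)/(1-K) simplifies to (max-R)/max with max = 197:
C = (197-165)/197 = 32/197 = 0.16243… → 0.16
M = (197-197)/197 = 0/197 = 0 → 0.00
Y = (197-190)/197 = 7/197 = 0.03553… → 0.04
= CMYK(0.16, 0.00, 0.04, 0.23)


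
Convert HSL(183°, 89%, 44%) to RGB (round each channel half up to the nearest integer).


H=183°, S=0.89, L=0.44
C = (1-|2L-1|)×S = (1-|-0.12|)×0.89 = 0.7832
H' = H/60 = 183/60 ≈ 3.0500; X = C×(1-|H' mod 2 - 1|) = 0.74404
m = L - C/2 = 0.44 - 0.3916 = 0.0484
Sector ⌊H'⌋ = 3 → (R',G',B') = (0.0, 0.74404, 0.7832)
RGB = ((R'+m)×255, (G'+m)×255, (B'+m)×255) = (12.342, 202.0722, 212.058)
Round half up → RGB(12, 202, 212)


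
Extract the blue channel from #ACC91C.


Color: #ACC91C
R = AC = 172
G = C9 = 201
B = 1C = 28
Blue = 28


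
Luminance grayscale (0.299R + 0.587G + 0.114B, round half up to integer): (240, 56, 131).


Gray = 0.299×R + 0.587×G + 0.114×B
Gray = 0.299×240 + 0.587×56 + 0.114×131
Gray = 71.760 + 32.872 + 14.934
Gray = 119.566 → round half up → 120
Gray = 120


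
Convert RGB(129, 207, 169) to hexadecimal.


R = 129 → 81 (hex)
G = 207 → CF (hex)
B = 169 → A9 (hex)
Hex = #81CFA9


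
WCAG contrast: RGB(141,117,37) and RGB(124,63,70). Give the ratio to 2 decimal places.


Linearize each sRGB channel c=v/255: c/12.92 if c ≤ 0.04045 else ((c+0.055)/1.055)^2.4
L = 0.2126×R_lin + 0.7152×G_lin + 0.0722×B_lin
Color 1 (141,117,37):
  R=141: 141/255≈0.5529 > 0.04045 → ((0.5529+0.055)/1.055)^2.4 ≈ 0.26636
  G=117: 117/255≈0.4588 > 0.04045 → ((0.4588+0.055)/1.055)^2.4 ≈ 0.17789
  B=37: 37/255≈0.1451 > 0.04045 → ((0.1451+0.055)/1.055)^2.4 ≈ 0.01850
  L1 = 0.2126×0.26636 + 0.7152×0.17789 + 0.0722×0.01850 ≈ 0.18519
Color 2 (124,63,70):
  R=124: 124/255≈0.4863 > 0.04045 → ((0.4863+0.055)/1.055)^2.4 ≈ 0.20156
  G=63: 63/255≈0.2471 > 0.04045 → ((0.2471+0.055)/1.055)^2.4 ≈ 0.04971
  B=70: 70/255≈0.2745 > 0.04045 → ((0.2745+0.055)/1.055)^2.4 ≈ 0.06125
  L2 = 0.2126×0.20156 + 0.7152×0.04971 + 0.0722×0.06125 ≈ 0.08282
Lighter = 0.18519, Darker = 0.08282
Ratio = (L_lighter + 0.05) / (L_darker + 0.05)
Ratio = (0.18519 + 0.05) / (0.08282 + 0.05) = 0.23519 / 0.13282 ≈ 1.7707
Ratio ≈ 1.77:1


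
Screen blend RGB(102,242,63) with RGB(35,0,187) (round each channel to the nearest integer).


Screen: C = 255 - (255-A)×(255-B)/255, rounded to nearest integer
R: 255 - (255-102)×(255-35)/255 = 255 - 33660/255 ≈ 255 - 132.000 = 123.000 → 123
G: 255 - (255-242)×(255-0)/255 = 255 - 3315/255 ≈ 255 - 13.000 = 242.000 → 242
B: 255 - (255-63)×(255-187)/255 = 255 - 13056/255 ≈ 255 - 51.200 = 203.800 → 204
= RGB(123, 242, 204)


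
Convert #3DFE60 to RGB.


3D → 61 (R)
FE → 254 (G)
60 → 96 (B)
= RGB(61, 254, 96)


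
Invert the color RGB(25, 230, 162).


Invert: (255-R, 255-G, 255-B)
R: 255-25 = 230
G: 255-230 = 25
B: 255-162 = 93
= RGB(230, 25, 93)


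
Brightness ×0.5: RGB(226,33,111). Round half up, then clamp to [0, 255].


Multiply each channel by 0.5, round half up, clamp to [0, 255]
R: 226×0.5 = 113
G: 33×0.5 = 16.5 → round → 17
B: 111×0.5 = 55.5 → round → 56
= RGB(113, 17, 56)


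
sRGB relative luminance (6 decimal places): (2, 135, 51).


Linearize each channel (sRGB transfer function): c = v/255; c_lin = c/12.92 if c ≤ 0.04045, else ((c+0.055)/1.055)^2.4
  R: 2/255 ≈ 0.007843 ≤ 0.04045 → 0.007843/12.92 ≈ 0.000607
  G: 135/255 ≈ 0.529412 > 0.04045 → ((0.529412+0.055)/1.055)^2.4 ≈ 0.242281
  B: 51/255 ≈ 0.200000 > 0.04045 → ((0.200000+0.055)/1.055)^2.4 ≈ 0.033105
R_lin = 0.000607, G_lin = 0.242281, B_lin = 0.033105
L = 0.2126×R + 0.7152×G + 0.0722×B
L = 0.2126×0.000607 + 0.7152×0.242281 + 0.0722×0.033105
L ≈ 0.175799


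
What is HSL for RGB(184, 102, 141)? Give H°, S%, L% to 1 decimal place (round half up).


Normalize: R'=184/255≈0.7216, G'=102/255≈0.4000, B'=141/255≈0.5529
Max=184/255, Min=102/255, Δ=Max-Min=82/255
L = (Max+Min)/2 = (184+102)/510 = 286/510 = 0.56078… → L = 56.1%
L > 0.5 → S = Δ/(2-Max-Min) = 82/(510-184-102) = 82/224 = 0.36607… → S = 36.6%
(the 1/255 factors cancel in S and H, so raw channel differences can be used)
Max is R' → H = 60 × (((G-B)/Δ) mod 6) = 60 × (((102-141)/82) mod 6)
  (-39)/82 = -0.4756…; negative, so add 6 → 5.5243…
  H = 60 × 5.5243… = 331.463…° → H = 331.5°
= HSL(331.5°, 36.6%, 56.1%)


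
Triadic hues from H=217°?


Triadic: equally spaced at 120° intervals
H1 = 217°
H2 = (217 + 120) mod 360 = 337°
H3 = (217 + 240) mod 360 = 97°
Triadic = 217°, 337°, 97°


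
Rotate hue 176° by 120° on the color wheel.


New hue = (H + rotation) mod 360
New hue = (176 + 120) mod 360
= 296 mod 360
= 296°


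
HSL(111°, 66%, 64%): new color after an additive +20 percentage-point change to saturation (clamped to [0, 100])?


Original S = 66%
Adjustment = +20 percentage points
New S = 66 + (20) = 86
Clamp to [0, 100] → 86
= HSL(111°, 86%, 64%)


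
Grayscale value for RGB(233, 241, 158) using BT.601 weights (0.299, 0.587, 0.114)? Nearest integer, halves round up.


Gray = 0.299×R + 0.587×G + 0.114×B
Gray = 0.299×233 + 0.587×241 + 0.114×158
Gray = 69.667 + 141.467 + 18.012
Gray = 229.146 → round half up → 229
Gray = 229


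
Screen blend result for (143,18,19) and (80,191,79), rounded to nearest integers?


Screen: C = 255 - (255-A)×(255-B)/255, rounded to nearest integer
R: 255 - (255-143)×(255-80)/255 = 255 - 19600/255 ≈ 255 - 76.863 = 178.137 → 178
G: 255 - (255-18)×(255-191)/255 = 255 - 15168/255 ≈ 255 - 59.482 = 195.518 → 196
B: 255 - (255-19)×(255-79)/255 = 255 - 41536/255 ≈ 255 - 162.886 = 92.114 → 92
= RGB(178, 196, 92)


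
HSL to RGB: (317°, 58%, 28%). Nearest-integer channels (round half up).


H=317°, S=0.58, L=0.28
C = (1-|2L-1|)×S = (1-|-0.44|)×0.58 = 0.3248
H' = H/60 = 317/60 ≈ 5.2833; X = C×(1-|H' mod 2 - 1|) ≈ 0.2328
m = L - C/2 = 0.28 - 0.1624 = 0.1176
Sector ⌊H'⌋ = 5 → (R',G',B') = (0.3248, 0.0, ≈0.2328)
RGB = ((R'+m)×255, (G'+m)×255, (B'+m)×255) = (112.812, 29.988, 89.3452)
Round half up → RGB(113, 30, 89)


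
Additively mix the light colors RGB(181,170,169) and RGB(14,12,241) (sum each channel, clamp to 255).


Additive: each channel = min(255, C₁+C₂)
R: 181+14 = 195 → 195
G: 170+12 = 182 → 182
B: 169+241 = 410 → 255
= RGB(195, 182, 255)


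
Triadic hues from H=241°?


Triadic: equally spaced at 120° intervals
H1 = 241°
H2 = (241 + 120) mod 360 = 1°
H3 = (241 + 240) mod 360 = 121°
Triadic = 241°, 1°, 121°


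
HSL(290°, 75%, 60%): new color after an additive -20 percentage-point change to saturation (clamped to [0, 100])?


Original S = 75%
Adjustment = -20 percentage points
New S = 75 + (-20) = 55
Clamp to [0, 100] → 55
= HSL(290°, 55%, 60%)


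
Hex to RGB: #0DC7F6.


0D → 13 (R)
C7 → 199 (G)
F6 → 246 (B)
= RGB(13, 199, 246)


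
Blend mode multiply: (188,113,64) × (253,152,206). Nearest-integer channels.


Multiply: C = A×B/255, rounded to nearest integer
R: 188×253/255 = 47564/255 ≈ 186.525 → 187
G: 113×152/255 = 17176/255 ≈ 67.357 → 67
B: 64×206/255 = 13184/255 ≈ 51.702 → 52
= RGB(187, 67, 52)


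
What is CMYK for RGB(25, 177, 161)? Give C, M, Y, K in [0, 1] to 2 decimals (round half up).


R'=25/255≈0.0980, G'=177/255≈0.6941, B'=161/255≈0.6314
K = 1 - max(R',G',B') = 1 - 177/255 = 78/255 = 0.30588… → 0.31
(1-R'-K)/(1-K) simplifies to (max-R)/max with max = 177:
C = (177-25)/177 = 152/177 = 0.85875… → 0.86
M = (177-177)/177 = 0/177 = 0 → 0.00
Y = (177-161)/177 = 16/177 = 0.09039… → 0.09
= CMYK(0.86, 0.00, 0.09, 0.31)


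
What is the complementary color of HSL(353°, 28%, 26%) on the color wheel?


Complement = opposite side of color wheel = hue + 180°
H' = (353 + 180) mod 360 = 173°
S and L unchanged.
= HSL(173°, 28%, 26%)


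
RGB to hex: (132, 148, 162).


R = 132 → 84 (hex)
G = 148 → 94 (hex)
B = 162 → A2 (hex)
Hex = #8494A2


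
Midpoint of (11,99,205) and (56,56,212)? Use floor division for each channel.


Midpoint: each channel = ⌊(C₁+C₂)/2⌋
R: ⌊(11+56)/2⌋ = 33
G: ⌊(99+56)/2⌋ = 77
B: ⌊(205+212)/2⌋ = 208
= RGB(33, 77, 208)


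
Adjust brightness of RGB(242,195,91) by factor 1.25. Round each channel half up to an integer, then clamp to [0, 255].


Multiply each channel by 1.25, round half up, clamp to [0, 255]
R: 242×1.25 = 302.5 → round → 303 → clamp → 255
G: 195×1.25 = 243.75 → round → 244
B: 91×1.25 = 113.75 → round → 114
= RGB(255, 244, 114)


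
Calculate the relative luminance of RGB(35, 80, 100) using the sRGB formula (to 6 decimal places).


Linearize each channel (sRGB transfer function): c = v/255; c_lin = c/12.92 if c ≤ 0.04045, else ((c+0.055)/1.055)^2.4
  R: 35/255 ≈ 0.137255 > 0.04045 → ((0.137255+0.055)/1.055)^2.4 ≈ 0.016807
  G: 80/255 ≈ 0.313725 > 0.04045 → ((0.313725+0.055)/1.055)^2.4 ≈ 0.080220
  B: 100/255 ≈ 0.392157 > 0.04045 → ((0.392157+0.055)/1.055)^2.4 ≈ 0.127438
R_lin = 0.016807, G_lin = 0.080220, B_lin = 0.127438
L = 0.2126×R + 0.7152×G + 0.0722×B
L = 0.2126×0.016807 + 0.7152×0.080220 + 0.0722×0.127438
L ≈ 0.070147


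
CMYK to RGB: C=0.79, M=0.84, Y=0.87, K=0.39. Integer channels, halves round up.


R = 255 × (1-C) × (1-K) = 255 × 0.21 × 0.61 = 32.6655 → 33
G = 255 × (1-M) × (1-K) = 255 × 0.16 × 0.61 = 24.888 → 25
B = 255 × (1-Y) × (1-K) = 255 × 0.13 × 0.61 = 20.2215 → 20
= RGB(33, 25, 20)


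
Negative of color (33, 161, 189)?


Invert: (255-R, 255-G, 255-B)
R: 255-33 = 222
G: 255-161 = 94
B: 255-189 = 66
= RGB(222, 94, 66)


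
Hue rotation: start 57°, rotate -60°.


New hue = (H + rotation) mod 360
New hue = (57 -60) mod 360
= -3 mod 360
= 357°


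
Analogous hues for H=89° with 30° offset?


Base hue: 89°
Left analog: (89 - 30) mod 360 = 59°
Right analog: (89 + 30) mod 360 = 119°
Analogous hues = 59° and 119°


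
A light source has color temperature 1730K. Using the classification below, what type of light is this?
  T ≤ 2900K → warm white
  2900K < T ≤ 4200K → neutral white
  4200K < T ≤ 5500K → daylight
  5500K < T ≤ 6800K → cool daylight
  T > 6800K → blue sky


Temperature: 1730K
1730K ≤ 2900K → warm white
Classification: warm white


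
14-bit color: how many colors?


Colors = 2^bits = 2^14
= 16,384 colors


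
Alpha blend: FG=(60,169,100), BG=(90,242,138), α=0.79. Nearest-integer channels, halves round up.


C = α×F + (1-α)×B, with 1-α = 0.21
R: 0.79×60 + 0.21×90 = 47.40 + 18.90 = 66.30 → 66
G: 0.79×169 + 0.21×242 = 133.51 + 50.82 = 184.33 → 184
B: 0.79×100 + 0.21×138 = 79.00 + 28.98 = 107.98 → 108
= RGB(66, 184, 108)


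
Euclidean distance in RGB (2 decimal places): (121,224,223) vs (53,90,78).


d = √[(R₁-R₂)² + (G₁-G₂)² + (B₁-B₂)²]
d = √[(121-53)² + (224-90)² + (223-78)²]
d = √[4624 + 17956 + 21025]
d = √43605
d ≈ 208.82


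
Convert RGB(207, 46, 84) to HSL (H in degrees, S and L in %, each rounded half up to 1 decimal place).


Normalize: R'=207/255≈0.8118, G'=46/255≈0.1804, B'=84/255≈0.3294
Max=207/255, Min=46/255, Δ=Max-Min=161/255
L = (Max+Min)/2 = (207+46)/510 = 253/510 = 0.49607… → L = 49.6%
L ≤ 0.5 → S = Δ/(Max+Min) = 161/(207+46) = 161/253 = 0.63636… → S = 63.6%
(the 1/255 factors cancel in S and H, so raw channel differences can be used)
Max is R' → H = 60 × (((G-B)/Δ) mod 6) = 60 × (((46-84)/161) mod 6)
  (-38)/161 = -0.2360…; negative, so add 6 → 5.7639…
  H = 60 × 5.7639… = 345.838…° → H = 345.8°
= HSL(345.8°, 63.6%, 49.6%)


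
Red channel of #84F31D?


Color: #84F31D
R = 84 = 132
G = F3 = 243
B = 1D = 29
Red = 132


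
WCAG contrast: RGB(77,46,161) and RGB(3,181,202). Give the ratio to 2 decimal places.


Linearize each sRGB channel c=v/255: c/12.92 if c ≤ 0.04045 else ((c+0.055)/1.055)^2.4
L = 0.2126×R_lin + 0.7152×G_lin + 0.0722×B_lin
Color 1 (77,46,161):
  R=77: 77/255≈0.3020 > 0.04045 → ((0.3020+0.055)/1.055)^2.4 ≈ 0.07421
  G=46: 46/255≈0.1804 > 0.04045 → ((0.1804+0.055)/1.055)^2.4 ≈ 0.02732
  B=161: 161/255≈0.6314 > 0.04045 → ((0.6314+0.055)/1.055)^2.4 ≈ 0.35640
  L1 = 0.2126×0.07421 + 0.7152×0.02732 + 0.0722×0.35640 ≈ 0.06105
Color 2 (3,181,202):
  R=3: 3/255≈0.0118 ≤ 0.04045 → 0.0118/12.92 ≈ 0.00091
  G=181: 181/255≈0.7098 > 0.04045 → ((0.7098+0.055)/1.055)^2.4 ≈ 0.46208
  B=202: 202/255≈0.7922 > 0.04045 → ((0.7922+0.055)/1.055)^2.4 ≈ 0.59062
  L2 = 0.2126×0.00091 + 0.7152×0.46208 + 0.0722×0.59062 ≈ 0.37331
Lighter = 0.37331, Darker = 0.06105
Ratio = (L_lighter + 0.05) / (L_darker + 0.05)
Ratio = (0.37331 + 0.05) / (0.06105 + 0.05) = 0.42331 / 0.11105 ≈ 3.8119
Ratio ≈ 3.81:1


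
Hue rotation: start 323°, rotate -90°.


New hue = (H + rotation) mod 360
New hue = (323 -90) mod 360
= 233 mod 360
= 233°


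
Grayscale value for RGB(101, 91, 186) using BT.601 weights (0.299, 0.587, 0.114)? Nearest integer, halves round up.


Gray = 0.299×R + 0.587×G + 0.114×B
Gray = 0.299×101 + 0.587×91 + 0.114×186
Gray = 30.199 + 53.417 + 21.204
Gray = 104.820 → round half up → 105
Gray = 105


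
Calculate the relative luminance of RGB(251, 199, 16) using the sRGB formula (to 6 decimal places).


Linearize each channel (sRGB transfer function): c = v/255; c_lin = c/12.92 if c ≤ 0.04045, else ((c+0.055)/1.055)^2.4
  R: 251/255 ≈ 0.984314 > 0.04045 → ((0.984314+0.055)/1.055)^2.4 ≈ 0.964686
  G: 199/255 ≈ 0.780392 > 0.04045 → ((0.780392+0.055)/1.055)^2.4 ≈ 0.571125
  B: 16/255 ≈ 0.062745 > 0.04045 → ((0.062745+0.055)/1.055)^2.4 ≈ 0.005182
R_lin = 0.964686, G_lin = 0.571125, B_lin = 0.005182
L = 0.2126×R + 0.7152×G + 0.0722×B
L = 0.2126×0.964686 + 0.7152×0.571125 + 0.0722×0.005182
L ≈ 0.613935


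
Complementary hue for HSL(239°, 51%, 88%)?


Complement = opposite side of color wheel = hue + 180°
H' = (239 + 180) mod 360 = 59°
S and L unchanged.
= HSL(59°, 51%, 88%)


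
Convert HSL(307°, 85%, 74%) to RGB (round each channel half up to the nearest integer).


H=307°, S=0.85, L=0.74
C = (1-|2L-1|)×S = (1-|0.48|)×0.85 = 0.442
H' = H/60 = 307/60 ≈ 5.1167; X = C×(1-|H' mod 2 - 1|) ≈ 0.3904
m = L - C/2 = 0.74 - 0.221 = 0.519
Sector ⌊H'⌋ = 5 → (R',G',B') = (0.442, 0.0, ≈0.3904)
RGB = ((R'+m)×255, (G'+m)×255, (B'+m)×255) = (245.055, 132.345, 231.9055)
Round half up → RGB(245, 132, 232)


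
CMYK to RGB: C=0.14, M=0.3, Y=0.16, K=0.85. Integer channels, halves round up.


R = 255 × (1-C) × (1-K) = 255 × 0.86 × 0.15 = 32.895 → 33
G = 255 × (1-M) × (1-K) = 255 × 0.70 × 0.15 = 26.775 → 27
B = 255 × (1-Y) × (1-K) = 255 × 0.84 × 0.15 = 32.13 → 32
= RGB(33, 27, 32)


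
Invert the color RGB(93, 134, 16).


Invert: (255-R, 255-G, 255-B)
R: 255-93 = 162
G: 255-134 = 121
B: 255-16 = 239
= RGB(162, 121, 239)


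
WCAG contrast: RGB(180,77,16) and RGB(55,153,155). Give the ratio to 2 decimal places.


Linearize each sRGB channel c=v/255: c/12.92 if c ≤ 0.04045 else ((c+0.055)/1.055)^2.4
L = 0.2126×R_lin + 0.7152×G_lin + 0.0722×B_lin
Color 1 (180,77,16):
  R=180: 180/255≈0.7059 > 0.04045 → ((0.7059+0.055)/1.055)^2.4 ≈ 0.45641
  G=77: 77/255≈0.3020 > 0.04045 → ((0.3020+0.055)/1.055)^2.4 ≈ 0.07421
  B=16: 16/255≈0.0627 > 0.04045 → ((0.0627+0.055)/1.055)^2.4 ≈ 0.00518
  L1 = 0.2126×0.45641 + 0.7152×0.07421 + 0.0722×0.00518 ≈ 0.15048
Color 2 (55,153,155):
  R=55: 55/255≈0.2157 > 0.04045 → ((0.2157+0.055)/1.055)^2.4 ≈ 0.03820
  G=153: 153/255≈0.6000 > 0.04045 → ((0.6000+0.055)/1.055)^2.4 ≈ 0.31855
  B=155: 155/255≈0.6078 > 0.04045 → ((0.6078+0.055)/1.055)^2.4 ≈ 0.32778
  L2 = 0.2126×0.03820 + 0.7152×0.31855 + 0.0722×0.32778 ≈ 0.25961
Lighter = 0.25961, Darker = 0.15048
Ratio = (L_lighter + 0.05) / (L_darker + 0.05)
Ratio = (0.25961 + 0.05) / (0.15048 + 0.05) = 0.30961 / 0.20048 ≈ 1.5443
Ratio ≈ 1.54:1


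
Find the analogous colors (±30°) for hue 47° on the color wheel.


Base hue: 47°
Left analog: (47 - 30) mod 360 = 17°
Right analog: (47 + 30) mod 360 = 77°
Analogous hues = 17° and 77°


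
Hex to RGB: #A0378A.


A0 → 160 (R)
37 → 55 (G)
8A → 138 (B)
= RGB(160, 55, 138)


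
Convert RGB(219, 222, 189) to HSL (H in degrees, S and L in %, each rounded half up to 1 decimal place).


Normalize: R'=219/255≈0.8588, G'=222/255≈0.8706, B'=189/255≈0.7412
Max=222/255, Min=189/255, Δ=Max-Min=33/255
L = (Max+Min)/2 = (222+189)/510 = 411/510 = 0.80588… → L = 80.6%
L > 0.5 → S = Δ/(2-Max-Min) = 33/(510-222-189) = 33/99 = 0.33333… → S = 33.3%
(the 1/255 factors cancel in S and H, so raw channel differences can be used)
Max is G' → H = 60 × ((B-R)/Δ + 2) = 60 × ((189-219)/33 + 2)
  -30/33 + 2 = -0.9090… + 2 = 1.0909…
  H = 60 × 1.0909… = 65.454…° → H = 65.5°
= HSL(65.5°, 33.3%, 80.6%)


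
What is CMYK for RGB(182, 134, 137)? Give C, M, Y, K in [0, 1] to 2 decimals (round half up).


R'=182/255≈0.7137, G'=134/255≈0.5255, B'=137/255≈0.5373
K = 1 - max(R',G',B') = 1 - 182/255 = 73/255 = 0.28627… → 0.29
(1-R'-K)/(1-K) simplifies to (max-R)/max with max = 182:
C = (182-182)/182 = 0/182 = 0 → 0.00
M = (182-134)/182 = 48/182 = 0.26373… → 0.26
Y = (182-137)/182 = 45/182 = 0.24725… → 0.25
= CMYK(0.00, 0.26, 0.25, 0.29)


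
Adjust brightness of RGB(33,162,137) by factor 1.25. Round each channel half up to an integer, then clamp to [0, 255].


Multiply each channel by 1.25, round half up, clamp to [0, 255]
R: 33×1.25 = 41.25 → round → 41
G: 162×1.25 = 202.5 → round → 203
B: 137×1.25 = 171.25 → round → 171
= RGB(41, 203, 171)
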